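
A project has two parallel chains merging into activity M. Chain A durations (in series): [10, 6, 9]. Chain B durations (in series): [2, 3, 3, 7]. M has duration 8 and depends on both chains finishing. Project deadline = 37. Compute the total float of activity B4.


Forward pass: ES(B4) = sum of predecessors on chain B = 8
EF = ES + duration = 8 + 7 = 15
Backward pass: LF(M) = deadline = 37; LS(M) = 37 - 8 = 29
LF(B4) = LS(M) - sum(successors on chain B) = 29 - 0 = 29
LS = LF - duration = 29 - 7 = 22
Total float = LS - ES = 22 - 8 = 14

14


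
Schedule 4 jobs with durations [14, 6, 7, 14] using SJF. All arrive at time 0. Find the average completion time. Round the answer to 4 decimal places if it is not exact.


SJF order (ascending): [6, 7, 14, 14]
Completion times:
  Job 1: burst=6, C=6
  Job 2: burst=7, C=13
  Job 3: burst=14, C=27
  Job 4: burst=14, C=41
Average completion = 87/4 = 21.75

21.75


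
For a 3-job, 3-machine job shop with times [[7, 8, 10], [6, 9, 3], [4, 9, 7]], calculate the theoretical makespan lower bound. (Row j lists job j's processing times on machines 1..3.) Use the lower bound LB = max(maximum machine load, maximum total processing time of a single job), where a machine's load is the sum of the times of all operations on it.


Machine loads:
  Machine 1: 7 + 6 + 4 = 17
  Machine 2: 8 + 9 + 9 = 26
  Machine 3: 10 + 3 + 7 = 20
Max machine load = 26
Job totals:
  Job 1: 25
  Job 2: 18
  Job 3: 20
Max job total = 25
Lower bound = max(26, 25) = 26

26


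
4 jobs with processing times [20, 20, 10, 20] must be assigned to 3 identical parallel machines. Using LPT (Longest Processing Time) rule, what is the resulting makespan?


Sort jobs in decreasing order (LPT): [20, 20, 20, 10]
Assign each job to the least loaded machine:
  Machine 1: jobs [20, 10], load = 30
  Machine 2: jobs [20], load = 20
  Machine 3: jobs [20], load = 20
Makespan = max load = 30

30


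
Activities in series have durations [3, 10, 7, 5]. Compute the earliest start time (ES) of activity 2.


Activity 2 starts after activities 1 through 1 complete.
Predecessor durations: [3]
ES = 3 = 3

3


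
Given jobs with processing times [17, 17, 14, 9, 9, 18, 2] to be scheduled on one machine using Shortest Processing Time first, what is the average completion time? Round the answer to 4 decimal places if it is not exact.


Sort jobs by processing time (SPT order): [2, 9, 9, 14, 17, 17, 18]
Compute completion times sequentially:
  Job 1: processing = 2, completes at 2
  Job 2: processing = 9, completes at 11
  Job 3: processing = 9, completes at 20
  Job 4: processing = 14, completes at 34
  Job 5: processing = 17, completes at 51
  Job 6: processing = 17, completes at 68
  Job 7: processing = 18, completes at 86
Sum of completion times = 272
Average completion time = 272/7 = 38.8571

38.8571


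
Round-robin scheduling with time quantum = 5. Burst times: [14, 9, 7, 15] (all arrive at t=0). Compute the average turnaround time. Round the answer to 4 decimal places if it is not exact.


Time quantum = 5
Execution trace:
  J1 runs 5 units, time = 5
  J2 runs 5 units, time = 10
  J3 runs 5 units, time = 15
  J4 runs 5 units, time = 20
  J1 runs 5 units, time = 25
  J2 runs 4 units, time = 29
  J3 runs 2 units, time = 31
  J4 runs 5 units, time = 36
  J1 runs 4 units, time = 40
  J4 runs 5 units, time = 45
Finish times: [40, 29, 31, 45]
Average turnaround = 145/4 = 36.25

36.25


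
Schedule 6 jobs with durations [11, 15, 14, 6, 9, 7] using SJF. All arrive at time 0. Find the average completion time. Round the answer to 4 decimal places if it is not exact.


SJF order (ascending): [6, 7, 9, 11, 14, 15]
Completion times:
  Job 1: burst=6, C=6
  Job 2: burst=7, C=13
  Job 3: burst=9, C=22
  Job 4: burst=11, C=33
  Job 5: burst=14, C=47
  Job 6: burst=15, C=62
Average completion = 183/6 = 30.5

30.5


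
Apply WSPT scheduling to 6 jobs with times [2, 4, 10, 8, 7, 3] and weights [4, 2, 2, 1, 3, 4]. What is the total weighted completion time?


Compute p/w ratios and sort ascending (WSPT): [(2, 4), (3, 4), (4, 2), (7, 3), (10, 2), (8, 1)]
Compute weighted completion times:
  Job (p=2,w=4): C=2, w*C=4*2=8
  Job (p=3,w=4): C=5, w*C=4*5=20
  Job (p=4,w=2): C=9, w*C=2*9=18
  Job (p=7,w=3): C=16, w*C=3*16=48
  Job (p=10,w=2): C=26, w*C=2*26=52
  Job (p=8,w=1): C=34, w*C=1*34=34
Total weighted completion time = 180

180


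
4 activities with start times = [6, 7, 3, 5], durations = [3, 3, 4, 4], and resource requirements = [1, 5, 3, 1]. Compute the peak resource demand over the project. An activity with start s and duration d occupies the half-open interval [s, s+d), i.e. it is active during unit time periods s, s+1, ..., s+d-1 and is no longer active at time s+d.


Each activity i is active on [start_i, start_i + duration_i).
Compute total resource usage per time slot:
  t=0: active resources = [], total = 0
  t=1: active resources = [], total = 0
  t=2: active resources = [], total = 0
  t=3: active resources = [3], total = 3
  t=4: active resources = [3], total = 3
  t=5: active resources = [3, 1], total = 4
  t=6: active resources = [1, 3, 1], total = 5
  t=7: active resources = [1, 5, 1], total = 7
  t=8: active resources = [1, 5, 1], total = 7
  t=9: active resources = [5], total = 5
Peak resource demand = 7

7


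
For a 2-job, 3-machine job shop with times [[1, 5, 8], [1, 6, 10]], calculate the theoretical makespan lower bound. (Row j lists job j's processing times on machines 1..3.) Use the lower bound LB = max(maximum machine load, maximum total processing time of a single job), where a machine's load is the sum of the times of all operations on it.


Machine loads:
  Machine 1: 1 + 1 = 2
  Machine 2: 5 + 6 = 11
  Machine 3: 8 + 10 = 18
Max machine load = 18
Job totals:
  Job 1: 14
  Job 2: 17
Max job total = 17
Lower bound = max(18, 17) = 18

18


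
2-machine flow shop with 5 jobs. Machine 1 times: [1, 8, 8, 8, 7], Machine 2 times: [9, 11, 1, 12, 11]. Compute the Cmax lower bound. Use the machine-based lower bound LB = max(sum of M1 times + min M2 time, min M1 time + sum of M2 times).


LB1 = sum(M1 times) + min(M2 times) = 32 + 1 = 33
LB2 = min(M1 times) + sum(M2 times) = 1 + 44 = 45
Lower bound = max(LB1, LB2) = max(33, 45) = 45

45


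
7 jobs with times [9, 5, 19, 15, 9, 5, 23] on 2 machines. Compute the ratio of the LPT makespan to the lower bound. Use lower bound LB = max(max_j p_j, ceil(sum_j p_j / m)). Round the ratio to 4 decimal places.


LPT order: [23, 19, 15, 9, 9, 5, 5]
Machine loads after assignment: [41, 44]
LPT makespan = 44
Lower bound = max(max_job, ceil(total/2)) = max(23, 43) = 43
Ratio = 44 / 43 = 1.0233

1.0233


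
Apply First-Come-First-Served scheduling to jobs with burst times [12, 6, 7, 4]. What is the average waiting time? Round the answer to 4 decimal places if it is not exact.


FCFS order (as given): [12, 6, 7, 4]
Waiting times:
  Job 1: wait = 0
  Job 2: wait = 12
  Job 3: wait = 18
  Job 4: wait = 25
Sum of waiting times = 55
Average waiting time = 55/4 = 13.75

13.75


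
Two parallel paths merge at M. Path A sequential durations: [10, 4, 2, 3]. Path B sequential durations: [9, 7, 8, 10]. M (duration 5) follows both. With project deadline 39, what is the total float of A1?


Forward pass: ES(A1) = sum of predecessors on chain A = 0
EF = ES + duration = 0 + 10 = 10
Backward pass: LF(M) = deadline = 39; LS(M) = 39 - 5 = 34
LF(A1) = LS(M) - sum(successors on chain A) = 34 - 9 = 25
LS = LF - duration = 25 - 10 = 15
Total float = LS - ES = 15 - 0 = 15

15


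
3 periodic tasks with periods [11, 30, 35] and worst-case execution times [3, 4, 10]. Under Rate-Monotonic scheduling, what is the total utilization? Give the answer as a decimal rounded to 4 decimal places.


Compute individual utilizations (exact fractions):
  Task 1: C/T = 3/11 (approx. 0.2727)
  Task 2: C/T = 4/30 = 2/15 (approx. 0.1333)
  Task 3: C/T = 10/35 = 2/7 (approx. 0.2857)
Total utilization U = 3/11 + 2/15 + 2/7 = 799/1155
Rounded to 4 decimal places: U = 0.6918
RM (Liu & Layland) bound for 3 tasks = 0.779763; compare with U = 799/1155 (approx. 0.691775)
U <= bound, so schedulable by RM sufficient condition.

0.6918


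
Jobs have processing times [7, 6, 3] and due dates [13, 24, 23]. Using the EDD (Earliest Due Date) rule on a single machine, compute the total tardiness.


Sort by due date (EDD order): [(7, 13), (3, 23), (6, 24)]
Compute completion times and tardiness:
  Job 1: p=7, d=13, C=7, tardiness=max(0,7-13)=0
  Job 2: p=3, d=23, C=10, tardiness=max(0,10-23)=0
  Job 3: p=6, d=24, C=16, tardiness=max(0,16-24)=0
Total tardiness = 0

0


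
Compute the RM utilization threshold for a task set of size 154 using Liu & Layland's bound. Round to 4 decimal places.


Compute 2^(1/154) = 1.0045111002
Subtract 1: 1.0045111002 - 1 = 0.0045111002
Multiply by n: 154 * 0.0045111002 = 0.6947094308
Round to 4 dp: 0.6947

0.6947


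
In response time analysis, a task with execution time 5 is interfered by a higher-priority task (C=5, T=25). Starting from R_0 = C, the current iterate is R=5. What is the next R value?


R_next = C + ceil(R_prev / T_hp) * C_hp
ceil(5 / 25) = ceil(0.2) = 1
Interference = 1 * 5 = 5
R_next = 5 + 5 = 10

10


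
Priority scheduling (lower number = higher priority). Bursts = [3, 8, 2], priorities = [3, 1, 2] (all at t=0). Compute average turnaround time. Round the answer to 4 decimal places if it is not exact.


Sort by priority (ascending = highest first):
Order: [(1, 8), (2, 2), (3, 3)]
Completion times:
  Priority 1, burst=8, C=8
  Priority 2, burst=2, C=10
  Priority 3, burst=3, C=13
Average turnaround = 31/3 = 10.3333

10.3333


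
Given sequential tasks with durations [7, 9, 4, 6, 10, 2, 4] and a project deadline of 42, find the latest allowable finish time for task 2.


LF(activity 2) = deadline - sum of successor durations
Successors: activities 3 through 7 with durations [4, 6, 10, 2, 4]
Sum of successor durations = 26
LF = 42 - 26 = 16

16


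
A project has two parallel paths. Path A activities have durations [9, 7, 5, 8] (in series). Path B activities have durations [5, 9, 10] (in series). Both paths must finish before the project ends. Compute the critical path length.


Path A total = 9 + 7 + 5 + 8 = 29
Path B total = 5 + 9 + 10 = 24
Critical path = longest path = max(29, 24) = 29

29


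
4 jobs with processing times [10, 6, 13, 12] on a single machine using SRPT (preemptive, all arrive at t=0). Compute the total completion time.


Since all jobs arrive at t=0, SRPT equals SPT ordering.
SPT order: [6, 10, 12, 13]
Completion times:
  Job 1: p=6, C=6
  Job 2: p=10, C=16
  Job 3: p=12, C=28
  Job 4: p=13, C=41
Total completion time = 6 + 16 + 28 + 41 = 91

91


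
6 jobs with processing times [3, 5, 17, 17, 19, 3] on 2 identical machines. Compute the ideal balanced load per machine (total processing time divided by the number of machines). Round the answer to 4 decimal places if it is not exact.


Total processing time = 3 + 5 + 17 + 17 + 19 + 3 = 64
Number of machines = 2
Ideal balanced load = 64 / 2 = 32.0

32.0


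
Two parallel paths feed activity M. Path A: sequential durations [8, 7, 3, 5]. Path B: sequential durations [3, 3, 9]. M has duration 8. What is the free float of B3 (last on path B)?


ES(B3) = sum of predecessors on chain B = 6
EF(B3) = ES + duration = 6 + 9 = 15
Successor of B3 is M. ES(M) = max(sum(A), sum(B)) = max(23, 15) = 23
Free float = ES(successor) - EF(current) = 23 - 15 = 8

8


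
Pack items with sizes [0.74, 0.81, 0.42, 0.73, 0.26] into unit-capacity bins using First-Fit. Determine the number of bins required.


Place items sequentially using First-Fit:
  Item 0.74 -> new Bin 1
  Item 0.81 -> new Bin 2
  Item 0.42 -> new Bin 3
  Item 0.73 -> new Bin 4
  Item 0.26 -> Bin 1 (now 1.0)
Total bins used = 4

4


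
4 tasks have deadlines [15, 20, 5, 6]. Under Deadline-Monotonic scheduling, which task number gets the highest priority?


Sort tasks by relative deadline (ascending):
  Task 3: deadline = 5
  Task 4: deadline = 6
  Task 1: deadline = 15
  Task 2: deadline = 20
Priority order (highest first): [3, 4, 1, 2]
Highest priority task = 3

3


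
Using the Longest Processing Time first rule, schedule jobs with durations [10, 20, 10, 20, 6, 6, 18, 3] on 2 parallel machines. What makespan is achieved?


Sort jobs in decreasing order (LPT): [20, 20, 18, 10, 10, 6, 6, 3]
Assign each job to the least loaded machine:
  Machine 1: jobs [20, 18, 6, 3], load = 47
  Machine 2: jobs [20, 10, 10, 6], load = 46
Makespan = max load = 47

47


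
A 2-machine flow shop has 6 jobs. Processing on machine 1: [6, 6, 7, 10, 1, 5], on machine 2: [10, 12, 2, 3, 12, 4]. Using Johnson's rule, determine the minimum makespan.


Apply Johnson's rule:
  Group 1 (a <= b): [(5, 1, 12), (1, 6, 10), (2, 6, 12)]
  Group 2 (a > b): [(6, 5, 4), (4, 10, 3), (3, 7, 2)]
Optimal job order: [5, 1, 2, 6, 4, 3]
Schedule:
  Job 5: M1 done at 1, M2 done at 13
  Job 1: M1 done at 7, M2 done at 23
  Job 2: M1 done at 13, M2 done at 35
  Job 6: M1 done at 18, M2 done at 39
  Job 4: M1 done at 28, M2 done at 42
  Job 3: M1 done at 35, M2 done at 44
Makespan = 44

44


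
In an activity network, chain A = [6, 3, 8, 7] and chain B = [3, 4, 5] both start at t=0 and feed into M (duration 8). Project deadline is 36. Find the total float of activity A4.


Forward pass: ES(A4) = sum of predecessors on chain A = 17
EF = ES + duration = 17 + 7 = 24
Backward pass: LF(M) = deadline = 36; LS(M) = 36 - 8 = 28
LF(A4) = LS(M) - sum(successors on chain A) = 28 - 0 = 28
LS = LF - duration = 28 - 7 = 21
Total float = LS - ES = 21 - 17 = 4

4


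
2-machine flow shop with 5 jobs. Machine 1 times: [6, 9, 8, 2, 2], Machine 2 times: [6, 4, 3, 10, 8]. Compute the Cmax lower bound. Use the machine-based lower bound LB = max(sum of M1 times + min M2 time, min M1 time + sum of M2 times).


LB1 = sum(M1 times) + min(M2 times) = 27 + 3 = 30
LB2 = min(M1 times) + sum(M2 times) = 2 + 31 = 33
Lower bound = max(LB1, LB2) = max(30, 33) = 33

33


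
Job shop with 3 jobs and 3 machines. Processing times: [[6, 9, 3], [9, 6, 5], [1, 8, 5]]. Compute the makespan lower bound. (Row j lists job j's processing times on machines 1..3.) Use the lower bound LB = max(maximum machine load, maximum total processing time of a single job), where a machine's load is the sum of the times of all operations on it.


Machine loads:
  Machine 1: 6 + 9 + 1 = 16
  Machine 2: 9 + 6 + 8 = 23
  Machine 3: 3 + 5 + 5 = 13
Max machine load = 23
Job totals:
  Job 1: 18
  Job 2: 20
  Job 3: 14
Max job total = 20
Lower bound = max(23, 20) = 23

23


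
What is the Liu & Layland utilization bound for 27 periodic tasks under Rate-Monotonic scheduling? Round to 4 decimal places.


Compute 2^(1/27) = 1.0260044847
Subtract 1: 1.0260044847 - 1 = 0.0260044847
Multiply by n: 27 * 0.0260044847 = 0.7021210869
Round to 4 dp: 0.7021

0.7021


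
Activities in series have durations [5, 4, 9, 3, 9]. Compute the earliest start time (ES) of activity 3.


Activity 3 starts after activities 1 through 2 complete.
Predecessor durations: [5, 4]
ES = 5 + 4 = 9

9


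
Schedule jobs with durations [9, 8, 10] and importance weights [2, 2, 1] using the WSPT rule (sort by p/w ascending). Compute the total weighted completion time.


Compute p/w ratios and sort ascending (WSPT): [(8, 2), (9, 2), (10, 1)]
Compute weighted completion times:
  Job (p=8,w=2): C=8, w*C=2*8=16
  Job (p=9,w=2): C=17, w*C=2*17=34
  Job (p=10,w=1): C=27, w*C=1*27=27
Total weighted completion time = 77

77


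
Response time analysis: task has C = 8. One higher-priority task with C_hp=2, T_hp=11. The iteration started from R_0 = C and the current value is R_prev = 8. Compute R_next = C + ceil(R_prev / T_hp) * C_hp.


R_next = C + ceil(R_prev / T_hp) * C_hp
ceil(8 / 11) = ceil(0.7273) = 1
Interference = 1 * 2 = 2
R_next = 8 + 2 = 10

10


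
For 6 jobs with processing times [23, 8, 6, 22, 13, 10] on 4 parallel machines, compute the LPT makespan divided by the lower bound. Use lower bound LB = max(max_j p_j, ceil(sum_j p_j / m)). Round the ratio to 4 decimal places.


LPT order: [23, 22, 13, 10, 8, 6]
Machine loads after assignment: [23, 22, 19, 18]
LPT makespan = 23
Lower bound = max(max_job, ceil(total/4)) = max(23, 21) = 23
Ratio = 23 / 23 = 1.0

1.0


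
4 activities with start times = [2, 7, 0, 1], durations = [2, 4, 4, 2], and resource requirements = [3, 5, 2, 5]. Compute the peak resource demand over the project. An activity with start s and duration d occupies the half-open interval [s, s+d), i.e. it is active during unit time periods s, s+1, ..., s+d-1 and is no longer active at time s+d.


Each activity i is active on [start_i, start_i + duration_i).
Compute total resource usage per time slot:
  t=0: active resources = [2], total = 2
  t=1: active resources = [2, 5], total = 7
  t=2: active resources = [3, 2, 5], total = 10
  t=3: active resources = [3, 2], total = 5
  t=4: active resources = [], total = 0
  t=5: active resources = [], total = 0
  t=6: active resources = [], total = 0
  t=7: active resources = [5], total = 5
  t=8: active resources = [5], total = 5
  t=9: active resources = [5], total = 5
  t=10: active resources = [5], total = 5
Peak resource demand = 10

10


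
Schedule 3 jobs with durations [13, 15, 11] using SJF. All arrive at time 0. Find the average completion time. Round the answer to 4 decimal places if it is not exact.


SJF order (ascending): [11, 13, 15]
Completion times:
  Job 1: burst=11, C=11
  Job 2: burst=13, C=24
  Job 3: burst=15, C=39
Average completion = 74/3 = 24.6667

24.6667


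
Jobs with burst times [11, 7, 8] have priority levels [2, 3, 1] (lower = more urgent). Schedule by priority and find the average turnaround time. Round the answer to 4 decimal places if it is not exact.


Sort by priority (ascending = highest first):
Order: [(1, 8), (2, 11), (3, 7)]
Completion times:
  Priority 1, burst=8, C=8
  Priority 2, burst=11, C=19
  Priority 3, burst=7, C=26
Average turnaround = 53/3 = 17.6667

17.6667


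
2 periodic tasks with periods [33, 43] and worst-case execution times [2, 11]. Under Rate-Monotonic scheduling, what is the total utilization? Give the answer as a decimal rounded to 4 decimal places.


Compute individual utilizations (exact fractions):
  Task 1: C/T = 2/33 (approx. 0.0606)
  Task 2: C/T = 11/43 (approx. 0.2558)
Total utilization U = 2/33 + 11/43 = 449/1419
Rounded to 4 decimal places: U = 0.3164
RM (Liu & Layland) bound for 2 tasks = 0.828427; compare with U = 449/1419 (approx. 0.316420)
U <= bound, so schedulable by RM sufficient condition.

0.3164


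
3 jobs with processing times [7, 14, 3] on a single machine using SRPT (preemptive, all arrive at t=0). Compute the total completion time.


Since all jobs arrive at t=0, SRPT equals SPT ordering.
SPT order: [3, 7, 14]
Completion times:
  Job 1: p=3, C=3
  Job 2: p=7, C=10
  Job 3: p=14, C=24
Total completion time = 3 + 10 + 24 = 37

37


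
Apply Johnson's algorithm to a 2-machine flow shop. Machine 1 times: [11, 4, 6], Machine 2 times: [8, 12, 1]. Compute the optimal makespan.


Apply Johnson's rule:
  Group 1 (a <= b): [(2, 4, 12)]
  Group 2 (a > b): [(1, 11, 8), (3, 6, 1)]
Optimal job order: [2, 1, 3]
Schedule:
  Job 2: M1 done at 4, M2 done at 16
  Job 1: M1 done at 15, M2 done at 24
  Job 3: M1 done at 21, M2 done at 25
Makespan = 25

25


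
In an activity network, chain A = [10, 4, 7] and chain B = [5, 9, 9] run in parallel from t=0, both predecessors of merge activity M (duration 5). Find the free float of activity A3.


ES(A3) = sum of predecessors on chain A = 14
EF(A3) = ES + duration = 14 + 7 = 21
Successor of A3 is M. ES(M) = max(sum(A), sum(B)) = max(21, 23) = 23
Free float = ES(successor) - EF(current) = 23 - 21 = 2

2


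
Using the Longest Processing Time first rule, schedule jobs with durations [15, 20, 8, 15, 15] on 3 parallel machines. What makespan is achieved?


Sort jobs in decreasing order (LPT): [20, 15, 15, 15, 8]
Assign each job to the least loaded machine:
  Machine 1: jobs [20], load = 20
  Machine 2: jobs [15, 15], load = 30
  Machine 3: jobs [15, 8], load = 23
Makespan = max load = 30

30


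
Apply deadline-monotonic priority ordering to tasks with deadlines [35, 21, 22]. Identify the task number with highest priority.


Sort tasks by relative deadline (ascending):
  Task 2: deadline = 21
  Task 3: deadline = 22
  Task 1: deadline = 35
Priority order (highest first): [2, 3, 1]
Highest priority task = 2

2


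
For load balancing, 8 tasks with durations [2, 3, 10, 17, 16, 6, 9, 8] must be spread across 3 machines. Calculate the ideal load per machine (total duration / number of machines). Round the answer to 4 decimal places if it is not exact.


Total processing time = 2 + 3 + 10 + 17 + 16 + 6 + 9 + 8 = 71
Number of machines = 3
Ideal balanced load = 71 / 3 = 23.6667

23.6667


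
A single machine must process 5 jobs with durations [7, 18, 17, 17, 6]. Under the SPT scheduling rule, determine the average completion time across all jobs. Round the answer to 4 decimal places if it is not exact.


Sort jobs by processing time (SPT order): [6, 7, 17, 17, 18]
Compute completion times sequentially:
  Job 1: processing = 6, completes at 6
  Job 2: processing = 7, completes at 13
  Job 3: processing = 17, completes at 30
  Job 4: processing = 17, completes at 47
  Job 5: processing = 18, completes at 65
Sum of completion times = 161
Average completion time = 161/5 = 32.2

32.2


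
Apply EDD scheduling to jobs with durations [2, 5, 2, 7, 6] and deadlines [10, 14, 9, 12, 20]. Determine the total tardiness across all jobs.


Sort by due date (EDD order): [(2, 9), (2, 10), (7, 12), (5, 14), (6, 20)]
Compute completion times and tardiness:
  Job 1: p=2, d=9, C=2, tardiness=max(0,2-9)=0
  Job 2: p=2, d=10, C=4, tardiness=max(0,4-10)=0
  Job 3: p=7, d=12, C=11, tardiness=max(0,11-12)=0
  Job 4: p=5, d=14, C=16, tardiness=max(0,16-14)=2
  Job 5: p=6, d=20, C=22, tardiness=max(0,22-20)=2
Total tardiness = 4

4


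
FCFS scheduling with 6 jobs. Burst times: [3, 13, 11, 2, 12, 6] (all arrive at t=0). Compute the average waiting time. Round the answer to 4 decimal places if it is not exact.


FCFS order (as given): [3, 13, 11, 2, 12, 6]
Waiting times:
  Job 1: wait = 0
  Job 2: wait = 3
  Job 3: wait = 16
  Job 4: wait = 27
  Job 5: wait = 29
  Job 6: wait = 41
Sum of waiting times = 116
Average waiting time = 116/6 = 19.3333

19.3333


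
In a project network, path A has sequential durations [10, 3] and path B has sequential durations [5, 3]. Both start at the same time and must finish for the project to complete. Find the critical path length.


Path A total = 10 + 3 = 13
Path B total = 5 + 3 = 8
Critical path = longest path = max(13, 8) = 13

13


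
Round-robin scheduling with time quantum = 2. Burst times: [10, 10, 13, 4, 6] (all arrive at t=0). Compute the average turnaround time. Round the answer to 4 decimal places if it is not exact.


Time quantum = 2
Execution trace:
  J1 runs 2 units, time = 2
  J2 runs 2 units, time = 4
  J3 runs 2 units, time = 6
  J4 runs 2 units, time = 8
  J5 runs 2 units, time = 10
  J1 runs 2 units, time = 12
  J2 runs 2 units, time = 14
  J3 runs 2 units, time = 16
  J4 runs 2 units, time = 18
  J5 runs 2 units, time = 20
  J1 runs 2 units, time = 22
  J2 runs 2 units, time = 24
  J3 runs 2 units, time = 26
  J5 runs 2 units, time = 28
  J1 runs 2 units, time = 30
  J2 runs 2 units, time = 32
  J3 runs 2 units, time = 34
  J1 runs 2 units, time = 36
  J2 runs 2 units, time = 38
  J3 runs 2 units, time = 40
  J3 runs 2 units, time = 42
  J3 runs 1 units, time = 43
Finish times: [36, 38, 43, 18, 28]
Average turnaround = 163/5 = 32.6

32.6


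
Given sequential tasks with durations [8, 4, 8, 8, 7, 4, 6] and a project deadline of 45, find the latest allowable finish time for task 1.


LF(activity 1) = deadline - sum of successor durations
Successors: activities 2 through 7 with durations [4, 8, 8, 7, 4, 6]
Sum of successor durations = 37
LF = 45 - 37 = 8

8


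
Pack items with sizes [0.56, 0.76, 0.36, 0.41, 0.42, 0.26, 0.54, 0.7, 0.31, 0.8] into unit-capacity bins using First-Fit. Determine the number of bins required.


Place items sequentially using First-Fit:
  Item 0.56 -> new Bin 1
  Item 0.76 -> new Bin 2
  Item 0.36 -> Bin 1 (now 0.92)
  Item 0.41 -> new Bin 3
  Item 0.42 -> Bin 3 (now 0.83)
  Item 0.26 -> new Bin 4
  Item 0.54 -> Bin 4 (now 0.8)
  Item 0.7 -> new Bin 5
  Item 0.31 -> new Bin 6
  Item 0.8 -> new Bin 7
Total bins used = 7

7


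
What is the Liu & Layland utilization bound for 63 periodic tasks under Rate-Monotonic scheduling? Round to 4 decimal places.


Compute 2^(1/63) = 1.0110630845
Subtract 1: 1.0110630845 - 1 = 0.0110630845
Multiply by n: 63 * 0.0110630845 = 0.6969743235
Round to 4 dp: 0.6970

0.6970


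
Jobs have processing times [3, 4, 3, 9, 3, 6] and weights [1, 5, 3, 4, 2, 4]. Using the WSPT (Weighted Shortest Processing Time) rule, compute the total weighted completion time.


Compute p/w ratios and sort ascending (WSPT): [(4, 5), (3, 3), (3, 2), (6, 4), (9, 4), (3, 1)]
Compute weighted completion times:
  Job (p=4,w=5): C=4, w*C=5*4=20
  Job (p=3,w=3): C=7, w*C=3*7=21
  Job (p=3,w=2): C=10, w*C=2*10=20
  Job (p=6,w=4): C=16, w*C=4*16=64
  Job (p=9,w=4): C=25, w*C=4*25=100
  Job (p=3,w=1): C=28, w*C=1*28=28
Total weighted completion time = 253

253


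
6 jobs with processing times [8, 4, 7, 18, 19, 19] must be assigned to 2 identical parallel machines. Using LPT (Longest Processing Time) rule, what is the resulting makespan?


Sort jobs in decreasing order (LPT): [19, 19, 18, 8, 7, 4]
Assign each job to the least loaded machine:
  Machine 1: jobs [19, 18], load = 37
  Machine 2: jobs [19, 8, 7, 4], load = 38
Makespan = max load = 38

38


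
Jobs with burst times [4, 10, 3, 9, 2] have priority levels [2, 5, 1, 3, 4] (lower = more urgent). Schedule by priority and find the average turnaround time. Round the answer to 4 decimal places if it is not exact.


Sort by priority (ascending = highest first):
Order: [(1, 3), (2, 4), (3, 9), (4, 2), (5, 10)]
Completion times:
  Priority 1, burst=3, C=3
  Priority 2, burst=4, C=7
  Priority 3, burst=9, C=16
  Priority 4, burst=2, C=18
  Priority 5, burst=10, C=28
Average turnaround = 72/5 = 14.4

14.4


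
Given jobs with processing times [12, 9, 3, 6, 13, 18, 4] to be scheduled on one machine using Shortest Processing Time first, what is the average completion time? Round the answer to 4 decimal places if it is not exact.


Sort jobs by processing time (SPT order): [3, 4, 6, 9, 12, 13, 18]
Compute completion times sequentially:
  Job 1: processing = 3, completes at 3
  Job 2: processing = 4, completes at 7
  Job 3: processing = 6, completes at 13
  Job 4: processing = 9, completes at 22
  Job 5: processing = 12, completes at 34
  Job 6: processing = 13, completes at 47
  Job 7: processing = 18, completes at 65
Sum of completion times = 191
Average completion time = 191/7 = 27.2857

27.2857


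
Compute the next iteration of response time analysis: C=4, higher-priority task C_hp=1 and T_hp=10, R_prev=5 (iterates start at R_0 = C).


R_next = C + ceil(R_prev / T_hp) * C_hp
ceil(5 / 10) = ceil(0.5) = 1
Interference = 1 * 1 = 1
R_next = 4 + 1 = 5
R_next = R_prev, so the iteration has converged (response time = 5).

5


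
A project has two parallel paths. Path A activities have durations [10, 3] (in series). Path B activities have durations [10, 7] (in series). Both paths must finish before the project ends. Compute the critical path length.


Path A total = 10 + 3 = 13
Path B total = 10 + 7 = 17
Critical path = longest path = max(13, 17) = 17

17


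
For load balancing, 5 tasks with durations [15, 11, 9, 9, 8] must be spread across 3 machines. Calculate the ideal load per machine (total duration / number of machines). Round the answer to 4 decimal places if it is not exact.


Total processing time = 15 + 11 + 9 + 9 + 8 = 52
Number of machines = 3
Ideal balanced load = 52 / 3 = 17.3333

17.3333


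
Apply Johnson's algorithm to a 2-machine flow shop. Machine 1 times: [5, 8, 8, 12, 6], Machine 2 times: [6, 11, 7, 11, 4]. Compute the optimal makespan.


Apply Johnson's rule:
  Group 1 (a <= b): [(1, 5, 6), (2, 8, 11)]
  Group 2 (a > b): [(4, 12, 11), (3, 8, 7), (5, 6, 4)]
Optimal job order: [1, 2, 4, 3, 5]
Schedule:
  Job 1: M1 done at 5, M2 done at 11
  Job 2: M1 done at 13, M2 done at 24
  Job 4: M1 done at 25, M2 done at 36
  Job 3: M1 done at 33, M2 done at 43
  Job 5: M1 done at 39, M2 done at 47
Makespan = 47

47


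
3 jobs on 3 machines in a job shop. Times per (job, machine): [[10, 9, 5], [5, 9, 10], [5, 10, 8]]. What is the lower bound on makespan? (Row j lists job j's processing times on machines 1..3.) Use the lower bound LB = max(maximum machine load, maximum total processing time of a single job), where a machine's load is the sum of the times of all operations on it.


Machine loads:
  Machine 1: 10 + 5 + 5 = 20
  Machine 2: 9 + 9 + 10 = 28
  Machine 3: 5 + 10 + 8 = 23
Max machine load = 28
Job totals:
  Job 1: 24
  Job 2: 24
  Job 3: 23
Max job total = 24
Lower bound = max(28, 24) = 28

28


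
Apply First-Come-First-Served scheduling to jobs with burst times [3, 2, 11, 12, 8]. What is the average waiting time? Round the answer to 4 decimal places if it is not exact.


FCFS order (as given): [3, 2, 11, 12, 8]
Waiting times:
  Job 1: wait = 0
  Job 2: wait = 3
  Job 3: wait = 5
  Job 4: wait = 16
  Job 5: wait = 28
Sum of waiting times = 52
Average waiting time = 52/5 = 10.4

10.4


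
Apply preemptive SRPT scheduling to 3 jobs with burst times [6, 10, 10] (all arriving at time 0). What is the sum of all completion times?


Since all jobs arrive at t=0, SRPT equals SPT ordering.
SPT order: [6, 10, 10]
Completion times:
  Job 1: p=6, C=6
  Job 2: p=10, C=16
  Job 3: p=10, C=26
Total completion time = 6 + 16 + 26 = 48

48


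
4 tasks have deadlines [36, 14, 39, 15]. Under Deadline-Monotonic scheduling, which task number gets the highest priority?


Sort tasks by relative deadline (ascending):
  Task 2: deadline = 14
  Task 4: deadline = 15
  Task 1: deadline = 36
  Task 3: deadline = 39
Priority order (highest first): [2, 4, 1, 3]
Highest priority task = 2

2


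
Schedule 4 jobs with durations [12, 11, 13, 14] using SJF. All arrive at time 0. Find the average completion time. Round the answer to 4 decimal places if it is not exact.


SJF order (ascending): [11, 12, 13, 14]
Completion times:
  Job 1: burst=11, C=11
  Job 2: burst=12, C=23
  Job 3: burst=13, C=36
  Job 4: burst=14, C=50
Average completion = 120/4 = 30.0

30.0


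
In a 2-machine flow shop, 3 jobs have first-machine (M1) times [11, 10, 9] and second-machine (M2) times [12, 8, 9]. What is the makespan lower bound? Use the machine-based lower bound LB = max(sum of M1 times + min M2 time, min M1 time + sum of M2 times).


LB1 = sum(M1 times) + min(M2 times) = 30 + 8 = 38
LB2 = min(M1 times) + sum(M2 times) = 9 + 29 = 38
Lower bound = max(LB1, LB2) = max(38, 38) = 38

38


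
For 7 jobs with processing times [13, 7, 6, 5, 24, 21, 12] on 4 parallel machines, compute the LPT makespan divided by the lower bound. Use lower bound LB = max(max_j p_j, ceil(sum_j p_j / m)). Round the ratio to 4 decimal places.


LPT order: [24, 21, 13, 12, 7, 6, 5]
Machine loads after assignment: [24, 21, 24, 19]
LPT makespan = 24
Lower bound = max(max_job, ceil(total/4)) = max(24, 22) = 24
Ratio = 24 / 24 = 1.0

1.0


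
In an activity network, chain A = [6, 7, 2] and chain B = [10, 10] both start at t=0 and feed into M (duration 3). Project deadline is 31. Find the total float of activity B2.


Forward pass: ES(B2) = sum of predecessors on chain B = 10
EF = ES + duration = 10 + 10 = 20
Backward pass: LF(M) = deadline = 31; LS(M) = 31 - 3 = 28
LF(B2) = LS(M) - sum(successors on chain B) = 28 - 0 = 28
LS = LF - duration = 28 - 10 = 18
Total float = LS - ES = 18 - 10 = 8

8


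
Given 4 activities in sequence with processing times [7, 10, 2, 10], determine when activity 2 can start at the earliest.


Activity 2 starts after activities 1 through 1 complete.
Predecessor durations: [7]
ES = 7 = 7

7


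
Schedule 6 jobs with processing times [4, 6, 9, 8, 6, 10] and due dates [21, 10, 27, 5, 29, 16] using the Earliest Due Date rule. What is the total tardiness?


Sort by due date (EDD order): [(8, 5), (6, 10), (10, 16), (4, 21), (9, 27), (6, 29)]
Compute completion times and tardiness:
  Job 1: p=8, d=5, C=8, tardiness=max(0,8-5)=3
  Job 2: p=6, d=10, C=14, tardiness=max(0,14-10)=4
  Job 3: p=10, d=16, C=24, tardiness=max(0,24-16)=8
  Job 4: p=4, d=21, C=28, tardiness=max(0,28-21)=7
  Job 5: p=9, d=27, C=37, tardiness=max(0,37-27)=10
  Job 6: p=6, d=29, C=43, tardiness=max(0,43-29)=14
Total tardiness = 46

46


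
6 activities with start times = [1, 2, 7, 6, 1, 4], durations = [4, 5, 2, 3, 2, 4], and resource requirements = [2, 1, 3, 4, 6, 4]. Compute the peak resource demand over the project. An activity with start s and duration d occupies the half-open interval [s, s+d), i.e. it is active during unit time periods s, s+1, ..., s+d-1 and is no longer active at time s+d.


Each activity i is active on [start_i, start_i + duration_i).
Compute total resource usage per time slot:
  t=0: active resources = [], total = 0
  t=1: active resources = [2, 6], total = 8
  t=2: active resources = [2, 1, 6], total = 9
  t=3: active resources = [2, 1], total = 3
  t=4: active resources = [2, 1, 4], total = 7
  t=5: active resources = [1, 4], total = 5
  t=6: active resources = [1, 4, 4], total = 9
  t=7: active resources = [3, 4, 4], total = 11
  t=8: active resources = [3, 4], total = 7
Peak resource demand = 11

11


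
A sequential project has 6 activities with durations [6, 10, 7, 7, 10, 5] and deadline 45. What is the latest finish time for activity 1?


LF(activity 1) = deadline - sum of successor durations
Successors: activities 2 through 6 with durations [10, 7, 7, 10, 5]
Sum of successor durations = 39
LF = 45 - 39 = 6

6


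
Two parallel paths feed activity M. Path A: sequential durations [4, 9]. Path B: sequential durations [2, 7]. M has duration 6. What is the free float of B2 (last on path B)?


ES(B2) = sum of predecessors on chain B = 2
EF(B2) = ES + duration = 2 + 7 = 9
Successor of B2 is M. ES(M) = max(sum(A), sum(B)) = max(13, 9) = 13
Free float = ES(successor) - EF(current) = 13 - 9 = 4

4


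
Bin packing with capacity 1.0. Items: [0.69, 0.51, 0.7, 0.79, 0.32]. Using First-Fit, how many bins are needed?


Place items sequentially using First-Fit:
  Item 0.69 -> new Bin 1
  Item 0.51 -> new Bin 2
  Item 0.7 -> new Bin 3
  Item 0.79 -> new Bin 4
  Item 0.32 -> Bin 2 (now 0.83)
Total bins used = 4

4


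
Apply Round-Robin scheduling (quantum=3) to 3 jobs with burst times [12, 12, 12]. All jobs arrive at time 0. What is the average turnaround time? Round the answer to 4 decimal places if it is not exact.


Time quantum = 3
Execution trace:
  J1 runs 3 units, time = 3
  J2 runs 3 units, time = 6
  J3 runs 3 units, time = 9
  J1 runs 3 units, time = 12
  J2 runs 3 units, time = 15
  J3 runs 3 units, time = 18
  J1 runs 3 units, time = 21
  J2 runs 3 units, time = 24
  J3 runs 3 units, time = 27
  J1 runs 3 units, time = 30
  J2 runs 3 units, time = 33
  J3 runs 3 units, time = 36
Finish times: [30, 33, 36]
Average turnaround = 99/3 = 33.0

33.0


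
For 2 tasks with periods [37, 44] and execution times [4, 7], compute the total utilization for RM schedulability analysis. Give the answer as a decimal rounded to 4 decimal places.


Compute individual utilizations (exact fractions):
  Task 1: C/T = 4/37 (approx. 0.1081)
  Task 2: C/T = 7/44 (approx. 0.1591)
Total utilization U = 4/37 + 7/44 = 435/1628
Rounded to 4 decimal places: U = 0.2672
RM (Liu & Layland) bound for 2 tasks = 0.828427; compare with U = 435/1628 (approx. 0.267199)
U <= bound, so schedulable by RM sufficient condition.

0.2672


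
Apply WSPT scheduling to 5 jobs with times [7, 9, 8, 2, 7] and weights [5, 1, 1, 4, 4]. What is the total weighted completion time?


Compute p/w ratios and sort ascending (WSPT): [(2, 4), (7, 5), (7, 4), (8, 1), (9, 1)]
Compute weighted completion times:
  Job (p=2,w=4): C=2, w*C=4*2=8
  Job (p=7,w=5): C=9, w*C=5*9=45
  Job (p=7,w=4): C=16, w*C=4*16=64
  Job (p=8,w=1): C=24, w*C=1*24=24
  Job (p=9,w=1): C=33, w*C=1*33=33
Total weighted completion time = 174

174


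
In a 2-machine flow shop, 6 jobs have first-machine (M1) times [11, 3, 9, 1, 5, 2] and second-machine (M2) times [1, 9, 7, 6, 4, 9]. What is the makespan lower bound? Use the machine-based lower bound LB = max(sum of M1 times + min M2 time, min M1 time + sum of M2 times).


LB1 = sum(M1 times) + min(M2 times) = 31 + 1 = 32
LB2 = min(M1 times) + sum(M2 times) = 1 + 36 = 37
Lower bound = max(LB1, LB2) = max(32, 37) = 37

37


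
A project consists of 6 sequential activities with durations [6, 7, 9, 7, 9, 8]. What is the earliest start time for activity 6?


Activity 6 starts after activities 1 through 5 complete.
Predecessor durations: [6, 7, 9, 7, 9]
ES = 6 + 7 + 9 + 7 + 9 = 38

38


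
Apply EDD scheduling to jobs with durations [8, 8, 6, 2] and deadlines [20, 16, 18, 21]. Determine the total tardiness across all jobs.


Sort by due date (EDD order): [(8, 16), (6, 18), (8, 20), (2, 21)]
Compute completion times and tardiness:
  Job 1: p=8, d=16, C=8, tardiness=max(0,8-16)=0
  Job 2: p=6, d=18, C=14, tardiness=max(0,14-18)=0
  Job 3: p=8, d=20, C=22, tardiness=max(0,22-20)=2
  Job 4: p=2, d=21, C=24, tardiness=max(0,24-21)=3
Total tardiness = 5

5


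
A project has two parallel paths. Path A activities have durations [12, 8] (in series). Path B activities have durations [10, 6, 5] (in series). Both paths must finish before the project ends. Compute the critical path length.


Path A total = 12 + 8 = 20
Path B total = 10 + 6 + 5 = 21
Critical path = longest path = max(20, 21) = 21

21


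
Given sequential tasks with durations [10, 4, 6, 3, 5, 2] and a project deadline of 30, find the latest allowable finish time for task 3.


LF(activity 3) = deadline - sum of successor durations
Successors: activities 4 through 6 with durations [3, 5, 2]
Sum of successor durations = 10
LF = 30 - 10 = 20

20


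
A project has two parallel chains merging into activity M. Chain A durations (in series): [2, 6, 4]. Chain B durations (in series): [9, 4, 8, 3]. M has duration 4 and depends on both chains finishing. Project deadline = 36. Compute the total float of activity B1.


Forward pass: ES(B1) = sum of predecessors on chain B = 0
EF = ES + duration = 0 + 9 = 9
Backward pass: LF(M) = deadline = 36; LS(M) = 36 - 4 = 32
LF(B1) = LS(M) - sum(successors on chain B) = 32 - 15 = 17
LS = LF - duration = 17 - 9 = 8
Total float = LS - ES = 8 - 0 = 8

8


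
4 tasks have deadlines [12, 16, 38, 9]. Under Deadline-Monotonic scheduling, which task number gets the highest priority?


Sort tasks by relative deadline (ascending):
  Task 4: deadline = 9
  Task 1: deadline = 12
  Task 2: deadline = 16
  Task 3: deadline = 38
Priority order (highest first): [4, 1, 2, 3]
Highest priority task = 4

4


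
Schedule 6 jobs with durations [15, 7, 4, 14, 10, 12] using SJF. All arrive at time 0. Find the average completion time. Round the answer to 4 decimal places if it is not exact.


SJF order (ascending): [4, 7, 10, 12, 14, 15]
Completion times:
  Job 1: burst=4, C=4
  Job 2: burst=7, C=11
  Job 3: burst=10, C=21
  Job 4: burst=12, C=33
  Job 5: burst=14, C=47
  Job 6: burst=15, C=62
Average completion = 178/6 = 29.6667

29.6667


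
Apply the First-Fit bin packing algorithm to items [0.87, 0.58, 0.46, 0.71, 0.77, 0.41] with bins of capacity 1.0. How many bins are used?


Place items sequentially using First-Fit:
  Item 0.87 -> new Bin 1
  Item 0.58 -> new Bin 2
  Item 0.46 -> new Bin 3
  Item 0.71 -> new Bin 4
  Item 0.77 -> new Bin 5
  Item 0.41 -> Bin 2 (now 0.99)
Total bins used = 5

5
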